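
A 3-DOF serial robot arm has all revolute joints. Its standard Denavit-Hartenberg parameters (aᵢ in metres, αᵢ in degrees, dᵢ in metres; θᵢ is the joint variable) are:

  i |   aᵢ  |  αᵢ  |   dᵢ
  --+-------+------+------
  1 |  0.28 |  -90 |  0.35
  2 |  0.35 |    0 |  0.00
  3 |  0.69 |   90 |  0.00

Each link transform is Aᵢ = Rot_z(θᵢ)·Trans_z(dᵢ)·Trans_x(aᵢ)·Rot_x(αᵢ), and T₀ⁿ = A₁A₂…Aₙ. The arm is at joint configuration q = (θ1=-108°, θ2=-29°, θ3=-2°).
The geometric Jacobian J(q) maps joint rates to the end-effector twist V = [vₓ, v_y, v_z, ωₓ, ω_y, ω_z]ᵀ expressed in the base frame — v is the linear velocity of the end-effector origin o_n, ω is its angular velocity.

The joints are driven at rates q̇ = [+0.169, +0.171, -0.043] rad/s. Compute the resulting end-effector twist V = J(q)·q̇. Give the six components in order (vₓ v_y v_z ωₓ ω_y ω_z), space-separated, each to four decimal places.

0.1662 -0.1324 -0.1281 0.1217 -0.0396 0.1690

o_n = [-0.3639, -1.1199, 0.8751]
J₁: ẑ×o_n = [1.1199, -0.3639, 0.0000], ω = ẑ
J2: z=[0.9511, -0.3090, 0.0000] o=[-0.0865, -0.2663, 0.3500] → [-0.1623, -0.4994, -0.8976, 0.9511, -0.3090, 0.0000]
J3: z=[0.9511, -0.3090, 0.0000] o=[-0.1811, -0.5574, 0.5197] → [-0.1098, -0.3380, -0.5914, 0.9511, -0.3090, 0.0000]
V = J·q̇ = [0.1662, -0.1324, -0.1281, 0.1217, -0.0396, 0.1690]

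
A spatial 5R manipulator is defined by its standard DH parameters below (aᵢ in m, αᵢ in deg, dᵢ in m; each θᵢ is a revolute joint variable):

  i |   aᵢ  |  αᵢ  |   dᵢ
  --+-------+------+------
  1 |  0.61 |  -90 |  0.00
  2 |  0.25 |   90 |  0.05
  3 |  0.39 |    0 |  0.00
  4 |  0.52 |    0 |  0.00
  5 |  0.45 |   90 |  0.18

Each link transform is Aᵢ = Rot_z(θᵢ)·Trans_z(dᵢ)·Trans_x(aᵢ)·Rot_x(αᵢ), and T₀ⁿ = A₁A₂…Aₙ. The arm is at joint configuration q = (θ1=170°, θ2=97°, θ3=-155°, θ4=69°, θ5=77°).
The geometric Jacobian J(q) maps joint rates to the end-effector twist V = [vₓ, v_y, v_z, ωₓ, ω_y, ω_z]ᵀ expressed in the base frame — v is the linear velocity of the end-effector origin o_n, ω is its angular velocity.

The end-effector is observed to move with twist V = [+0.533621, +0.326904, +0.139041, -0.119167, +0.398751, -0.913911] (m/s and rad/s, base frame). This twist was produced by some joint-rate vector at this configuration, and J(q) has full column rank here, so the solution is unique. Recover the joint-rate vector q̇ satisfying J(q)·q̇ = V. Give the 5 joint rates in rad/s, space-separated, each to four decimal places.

-0.8910 -0.3720 -0.4680 0.4170 0.2390

o_n = [-0.6092, 0.8222, -0.3964]
J₁: ẑ×o_n = [-0.8222, -0.6092, 0.0000], ω = ẑ
J2: z=[-0.1736, -0.9848, 0.0000] o=[-0.6007, 0.1059, 0.0000] → [0.3904, -0.0688, -0.1327, -0.1736, -0.9848, 0.0000]
J3: z=[-0.9775, 0.1724, -0.1219] o=[-0.5794, 0.0514, -0.2481] → [0.0684, -0.1413, -0.7483, -0.9775, 0.1724, -0.1219]
J4: z=[-0.9775, 0.1724, -0.1219] o=[-0.5932, 0.2212, 0.1027] → [-0.0128, -0.4859, -0.5847, -0.9775, 0.1724, -0.1219]
J5: z=[-0.9775, 0.1724, -0.1219] o=[-0.4988, 0.7313, 0.0667] → [-0.0687, -0.4392, -0.0699, -0.9775, 0.1724, -0.1219]
q̇ = J⁺·V = [-0.8910, -0.3720, -0.4680, 0.4170, 0.2390]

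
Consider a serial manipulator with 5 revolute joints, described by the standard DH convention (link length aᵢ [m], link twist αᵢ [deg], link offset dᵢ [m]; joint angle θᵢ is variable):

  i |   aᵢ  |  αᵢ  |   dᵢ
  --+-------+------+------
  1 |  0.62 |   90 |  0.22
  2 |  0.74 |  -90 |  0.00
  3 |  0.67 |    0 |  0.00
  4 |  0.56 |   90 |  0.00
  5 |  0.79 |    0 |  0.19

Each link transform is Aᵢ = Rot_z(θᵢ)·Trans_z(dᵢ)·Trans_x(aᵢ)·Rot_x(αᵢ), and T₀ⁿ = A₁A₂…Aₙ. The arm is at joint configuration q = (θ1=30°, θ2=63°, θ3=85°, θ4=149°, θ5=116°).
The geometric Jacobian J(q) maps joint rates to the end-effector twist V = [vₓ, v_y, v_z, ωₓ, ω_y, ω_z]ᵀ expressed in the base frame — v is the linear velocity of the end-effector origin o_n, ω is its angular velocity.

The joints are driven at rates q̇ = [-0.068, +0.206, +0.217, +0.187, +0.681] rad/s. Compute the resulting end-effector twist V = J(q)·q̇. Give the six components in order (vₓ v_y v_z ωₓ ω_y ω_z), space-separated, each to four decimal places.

o_n = [-0.1100, 0.6365, 1.0049]
J₁: ẑ×o_n = [-0.6365, -0.1100, 0.0000], ω = ẑ
J2: z=[0.5000, -0.8660, 0.0000] o=[0.5369, 0.3100, 0.2200] → [-0.6797, -0.3924, -0.3970, 0.5000, -0.8660, 0.0000]
J3: z=[-0.7716, -0.4455, 0.4540] o=[0.8279, 0.4780, 0.8793] → [-0.1279, -0.3289, -0.5402, -0.7716, -0.4455, 0.4540]
J4: z=[-0.7716, -0.4455, 0.4540] o=[0.5171, 1.0693, 0.9314] → [0.1637, -0.2280, 0.0545, -0.7716, -0.4455, 0.4540]
J5: z=[-0.6120, 0.3254, -0.7208] o=[0.6142, 0.6022, 0.6381] → [0.1441, 0.7465, 0.2146, -0.6120, 0.3254, -0.7208]
V = J·q̇ = [0.0043, 0.3210, -0.0426, -0.6255, -0.1368, -0.3755]

0.0043 0.3210 -0.0426 -0.6255 -0.1368 -0.3755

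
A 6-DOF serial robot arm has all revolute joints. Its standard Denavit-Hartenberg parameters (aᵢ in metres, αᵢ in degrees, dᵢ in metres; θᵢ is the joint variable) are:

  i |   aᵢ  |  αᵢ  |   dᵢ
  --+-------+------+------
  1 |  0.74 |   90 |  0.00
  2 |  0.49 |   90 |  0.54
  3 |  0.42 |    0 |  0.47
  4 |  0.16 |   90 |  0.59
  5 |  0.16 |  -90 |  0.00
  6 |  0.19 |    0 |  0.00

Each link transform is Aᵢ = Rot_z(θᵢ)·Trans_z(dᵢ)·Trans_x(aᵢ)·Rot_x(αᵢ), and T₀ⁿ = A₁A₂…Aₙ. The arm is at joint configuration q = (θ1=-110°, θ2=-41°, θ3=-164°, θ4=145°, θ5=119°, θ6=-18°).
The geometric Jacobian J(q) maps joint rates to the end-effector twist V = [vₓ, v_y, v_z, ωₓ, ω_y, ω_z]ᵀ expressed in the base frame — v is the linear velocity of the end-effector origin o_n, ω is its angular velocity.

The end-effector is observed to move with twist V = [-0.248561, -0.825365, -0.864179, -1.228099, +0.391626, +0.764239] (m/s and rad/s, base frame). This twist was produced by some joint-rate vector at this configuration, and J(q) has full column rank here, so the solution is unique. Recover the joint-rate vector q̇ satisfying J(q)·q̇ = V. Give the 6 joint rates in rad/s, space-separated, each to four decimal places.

o_n = [-0.3125, 0.2243, -1.0657]
J₁: ẑ×o_n = [-0.2243, -0.3125, 0.0000], ω = ẑ
J2: z=[-0.9397, 0.3420, 0.0000] o=[-0.2531, -0.6954, 0.0000] → [-0.3645, -1.0015, -0.8439, -0.9397, 0.3420, 0.0000]
J3: z=[0.2244, 0.6165, -0.7547] o=[-0.8870, -0.8582, -0.3215] → [0.3582, -0.2666, -0.1113, 0.2244, 0.6165, -0.7547]
J4: z=[0.2244, 0.6165, -0.7547] o=[-0.5686, -0.3217, -0.4113] → [0.0087, -0.0464, -0.0353, 0.2244, 0.6165, -0.7547]
J5: z=[0.9725, -0.0925, 0.2136] o=[-0.4263, -0.0831, -0.9558] → [-0.0555, 0.1312, 0.3095, 0.9725, -0.0925, 0.2136]
J6: z=[-0.1629, 0.3850, 0.9084] o=[-0.3997, 0.0638, -1.0133] → [-0.1660, 0.0706, -0.0597, -0.1629, 0.3850, 0.9084]
q̇ = J⁺·V = [-0.2870, 0.8800, 0.4110, -0.8240, -0.1740, 0.8550]

-0.2870 0.8800 0.4110 -0.8240 -0.1740 0.8550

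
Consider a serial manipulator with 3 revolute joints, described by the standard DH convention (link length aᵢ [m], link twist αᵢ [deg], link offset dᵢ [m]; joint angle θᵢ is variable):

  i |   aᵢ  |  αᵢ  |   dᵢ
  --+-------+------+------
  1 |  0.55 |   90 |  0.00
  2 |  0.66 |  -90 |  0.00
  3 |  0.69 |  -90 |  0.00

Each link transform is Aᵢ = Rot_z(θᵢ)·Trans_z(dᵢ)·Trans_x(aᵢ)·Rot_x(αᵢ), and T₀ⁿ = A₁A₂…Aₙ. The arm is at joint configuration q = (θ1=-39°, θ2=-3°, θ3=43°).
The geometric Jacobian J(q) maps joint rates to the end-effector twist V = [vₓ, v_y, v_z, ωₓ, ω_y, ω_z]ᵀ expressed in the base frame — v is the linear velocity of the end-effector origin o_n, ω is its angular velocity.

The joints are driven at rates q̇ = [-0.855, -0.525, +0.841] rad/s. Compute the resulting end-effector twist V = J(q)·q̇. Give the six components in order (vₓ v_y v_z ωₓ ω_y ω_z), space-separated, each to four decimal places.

-0.6740 -0.7928 -0.5899 0.3646 0.3803 -0.0152

o_n = [1.6274, -0.7123, -0.0610]
J₁: ẑ×o_n = [0.7123, 1.6274, -0.0000], ω = ẑ
J2: z=[-0.6293, -0.7771, 0.0000] o=[0.4274, -0.3461, 0.0000] → [0.0474, -0.0384, 1.1630, -0.6293, -0.7771, 0.0000]
J3: z=[0.0407, -0.0329, 0.9986] o=[0.9396, -0.7609, -0.0345] → [-0.0476, 0.6879, 0.0246, 0.0407, -0.0329, 0.9986]
V = J·q̇ = [-0.6740, -0.7928, -0.5899, 0.3646, 0.3803, -0.0152]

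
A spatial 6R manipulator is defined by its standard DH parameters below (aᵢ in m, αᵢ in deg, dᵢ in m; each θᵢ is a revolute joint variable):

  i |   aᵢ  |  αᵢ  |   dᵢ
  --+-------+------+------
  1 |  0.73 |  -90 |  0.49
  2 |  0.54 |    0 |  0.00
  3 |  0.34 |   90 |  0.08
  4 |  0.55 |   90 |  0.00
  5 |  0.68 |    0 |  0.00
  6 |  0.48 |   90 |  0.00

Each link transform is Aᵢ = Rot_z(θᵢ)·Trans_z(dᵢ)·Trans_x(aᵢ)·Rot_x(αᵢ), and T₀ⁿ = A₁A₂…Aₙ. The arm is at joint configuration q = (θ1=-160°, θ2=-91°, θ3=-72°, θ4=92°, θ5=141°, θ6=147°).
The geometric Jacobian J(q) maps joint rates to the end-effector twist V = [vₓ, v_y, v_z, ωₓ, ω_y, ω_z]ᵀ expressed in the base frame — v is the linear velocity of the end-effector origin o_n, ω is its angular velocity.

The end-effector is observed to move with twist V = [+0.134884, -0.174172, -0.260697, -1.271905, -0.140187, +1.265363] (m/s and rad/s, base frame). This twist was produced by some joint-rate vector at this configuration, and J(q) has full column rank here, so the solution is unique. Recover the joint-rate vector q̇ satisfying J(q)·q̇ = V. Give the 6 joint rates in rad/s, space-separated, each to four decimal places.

0.9490 0.7120 -0.9770 -0.6660 -0.7430 -0.3540

o_n = [-0.2993, -0.3747, 1.1549]
J₁: ẑ×o_n = [0.3747, -0.2993, 0.0000], ω = ẑ
J2: z=[0.3420, -0.9397, 0.0000] o=[-0.6860, -0.2497, 0.4900] → [-0.6248, -0.2274, 0.3205, 0.3420, -0.9397, 0.0000]
J3: z=[0.3420, -0.9397, 0.0000] o=[-0.6771, -0.2465, 1.0299] → [-0.1175, -0.0428, 0.3111, 0.3420, -0.9397, 0.0000]
J4: z=[0.2747, 0.1000, -0.9563] o=[-0.3442, -0.2104, 1.1293] → [-0.1546, -0.0500, -0.0496, 0.2747, 0.1000, -0.9563]
J5: z=[0.9100, 0.2941, 0.2922] o=[-0.1735, -0.7332, 1.1237] → [-0.0956, -0.0652, 0.3632, 0.9100, 0.2941, 0.2922]
J6: z=[0.9100, 0.2941, 0.2922] o=[-0.2200, -0.1881, 0.7199] → [0.1825, -0.4191, -0.1465, 0.9100, 0.2941, 0.2922]
q̇ = J⁺·V = [0.9490, 0.7120, -0.9770, -0.6660, -0.7430, -0.3540]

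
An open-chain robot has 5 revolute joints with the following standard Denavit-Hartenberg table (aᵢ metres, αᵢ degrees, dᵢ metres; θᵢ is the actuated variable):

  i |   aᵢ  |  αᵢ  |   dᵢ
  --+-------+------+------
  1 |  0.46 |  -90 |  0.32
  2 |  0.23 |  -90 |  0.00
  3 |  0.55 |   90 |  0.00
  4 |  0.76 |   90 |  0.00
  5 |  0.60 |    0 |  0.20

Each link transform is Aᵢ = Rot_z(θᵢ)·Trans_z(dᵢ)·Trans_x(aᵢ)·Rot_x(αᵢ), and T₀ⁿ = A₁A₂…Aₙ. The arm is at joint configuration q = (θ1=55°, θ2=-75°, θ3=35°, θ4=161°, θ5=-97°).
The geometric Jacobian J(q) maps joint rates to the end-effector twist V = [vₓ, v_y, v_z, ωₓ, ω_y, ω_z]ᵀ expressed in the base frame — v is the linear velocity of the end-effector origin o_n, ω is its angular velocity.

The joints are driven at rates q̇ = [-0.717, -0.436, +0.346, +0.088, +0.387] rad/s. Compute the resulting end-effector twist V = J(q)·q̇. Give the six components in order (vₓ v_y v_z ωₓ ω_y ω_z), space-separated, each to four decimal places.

o_n = [0.8552, 0.4052, 0.0782]
J₁: ẑ×o_n = [-0.4052, 0.8552, 0.0000], ω = ẑ
J2: z=[-0.8192, 0.5736, 0.0000] o=[0.2638, 0.3768, 0.3200] → [-0.1387, -0.1980, -0.3625, -0.8192, 0.5736, 0.0000]
J3: z=[0.5540, 0.7912, -0.2588] o=[0.2980, 0.4256, 0.5422] → [-0.3723, 0.1128, -0.4522, 0.5540, 0.7912, -0.2588]
J4: z=[-0.5859, 0.5915, 0.5540] o=[0.6233, 0.3401, 0.9773] → [-0.5679, -0.3983, -0.1753, -0.5859, 0.5915, 0.5540]
J5: z=[0.7164, 0.6976, 0.0129] o=[0.3354, 0.6475, 0.3447] → [-0.1828, 0.1976, -0.5362, 0.7164, 0.6976, 0.0129]
V = J·q̇ = [0.1015, -0.4464, -0.2213, 0.7745, 0.3457, -0.7528]

0.1015 -0.4464 -0.2213 0.7745 0.3457 -0.7528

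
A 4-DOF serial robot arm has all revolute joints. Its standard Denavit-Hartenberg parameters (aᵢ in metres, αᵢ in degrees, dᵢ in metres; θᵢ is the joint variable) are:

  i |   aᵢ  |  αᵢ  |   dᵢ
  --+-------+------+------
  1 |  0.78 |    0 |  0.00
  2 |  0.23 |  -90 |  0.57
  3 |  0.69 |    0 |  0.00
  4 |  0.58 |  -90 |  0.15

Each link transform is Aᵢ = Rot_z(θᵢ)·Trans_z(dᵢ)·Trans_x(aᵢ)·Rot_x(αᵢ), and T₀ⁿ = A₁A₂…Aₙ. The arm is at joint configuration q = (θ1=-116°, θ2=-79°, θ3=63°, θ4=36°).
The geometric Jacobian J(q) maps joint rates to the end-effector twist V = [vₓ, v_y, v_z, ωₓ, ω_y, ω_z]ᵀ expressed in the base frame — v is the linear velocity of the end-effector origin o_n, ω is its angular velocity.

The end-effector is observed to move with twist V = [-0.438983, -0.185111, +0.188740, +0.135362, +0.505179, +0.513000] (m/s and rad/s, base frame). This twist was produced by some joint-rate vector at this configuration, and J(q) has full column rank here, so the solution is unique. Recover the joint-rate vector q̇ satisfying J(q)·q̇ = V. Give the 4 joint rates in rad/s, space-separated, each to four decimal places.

0.4050 0.1080 -0.7540 0.2310

o_n = [-0.8179, -0.7288, -0.6177]
J₁: ẑ×o_n = [0.7288, -0.8179, 0.0000], ω = ẑ
J2: z=[0.0000, 0.0000, 1.0000] o=[-0.3419, -0.7011, 0.0000] → [0.0278, -0.4759, 0.0000, 0.0000, 0.0000, 1.0000]
J3: z=[-0.2588, -0.9659, 0.0000] o=[-0.5641, -0.6415, 0.5700] → [1.1472, -0.3074, -0.2225, -0.2588, -0.9659, 0.0000]
J4: z=[-0.2588, -0.9659, 0.0000] o=[-0.8667, -0.5605, -0.0448] → [0.5533, -0.1483, 0.0907, -0.2588, -0.9659, 0.0000]
q̇ = J⁺·V = [0.4050, 0.1080, -0.7540, 0.2310]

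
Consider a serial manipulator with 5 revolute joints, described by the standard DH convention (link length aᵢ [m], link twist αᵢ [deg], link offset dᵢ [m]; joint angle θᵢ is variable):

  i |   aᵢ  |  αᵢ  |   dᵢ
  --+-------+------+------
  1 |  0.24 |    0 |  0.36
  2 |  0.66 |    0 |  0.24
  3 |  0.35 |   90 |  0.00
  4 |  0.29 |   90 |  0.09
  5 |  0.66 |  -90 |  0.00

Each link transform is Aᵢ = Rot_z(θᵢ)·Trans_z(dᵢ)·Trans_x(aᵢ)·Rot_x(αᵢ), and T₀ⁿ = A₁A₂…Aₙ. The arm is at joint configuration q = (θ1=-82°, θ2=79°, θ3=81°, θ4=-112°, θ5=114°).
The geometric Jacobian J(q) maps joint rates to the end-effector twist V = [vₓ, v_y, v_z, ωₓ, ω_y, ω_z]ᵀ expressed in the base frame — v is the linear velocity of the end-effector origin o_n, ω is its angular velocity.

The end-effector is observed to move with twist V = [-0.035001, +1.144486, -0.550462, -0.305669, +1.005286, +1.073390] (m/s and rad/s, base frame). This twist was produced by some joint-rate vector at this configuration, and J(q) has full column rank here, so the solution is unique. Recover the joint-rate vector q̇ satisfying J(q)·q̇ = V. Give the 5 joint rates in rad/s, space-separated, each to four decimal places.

0.0430 0.4810 0.9210 -0.5080 -0.9920

o_n = [1.4414, -0.0818, 0.5800]
J₁: ẑ×o_n = [0.0818, 1.4414, -0.0000], ω = ẑ
J2: z=[0.0000, 0.0000, 1.0000] o=[0.0334, -0.2377, 0.3600] → [-0.1558, 1.4080, 0.0000, 0.0000, 0.0000, 1.0000]
J3: z=[0.0000, 0.0000, 1.0000] o=[0.6925, -0.2722, 0.6000] → [-0.1904, 0.7489, 0.0000, 0.0000, 0.0000, 1.0000]
J4: z=[0.9781, -0.2079, 0.0000] o=[0.7653, 0.0701, 0.6000] → [0.0042, 0.0195, -0.0081, 0.9781, -0.2079, 0.0000]
J5: z=[-0.1928, -0.9069, 0.3746] o=[0.8307, -0.0548, 0.3311] → [-0.2156, 0.2767, 0.5590, -0.1928, -0.9069, 0.3746]
q̇ = J⁺·V = [0.0430, 0.4810, 0.9210, -0.5080, -0.9920]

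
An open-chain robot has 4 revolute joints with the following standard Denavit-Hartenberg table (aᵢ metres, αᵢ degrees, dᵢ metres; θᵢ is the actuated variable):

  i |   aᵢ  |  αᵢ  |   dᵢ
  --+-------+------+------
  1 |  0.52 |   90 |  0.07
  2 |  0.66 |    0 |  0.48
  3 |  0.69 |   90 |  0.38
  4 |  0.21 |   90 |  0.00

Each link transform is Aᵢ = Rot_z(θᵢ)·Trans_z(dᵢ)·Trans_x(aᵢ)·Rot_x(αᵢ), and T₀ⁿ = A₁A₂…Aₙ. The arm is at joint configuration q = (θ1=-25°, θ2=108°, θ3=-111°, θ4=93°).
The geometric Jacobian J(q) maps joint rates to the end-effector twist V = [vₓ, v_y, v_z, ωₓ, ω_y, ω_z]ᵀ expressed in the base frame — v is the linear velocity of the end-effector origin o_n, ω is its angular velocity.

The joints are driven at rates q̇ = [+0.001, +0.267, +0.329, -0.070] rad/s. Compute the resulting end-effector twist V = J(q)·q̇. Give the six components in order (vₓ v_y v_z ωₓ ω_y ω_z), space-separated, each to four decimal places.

o_n = [0.4489, -1.3896, 0.6622]
J₁: ẑ×o_n = [1.3896, 0.4489, -0.0000], ω = ẑ
J2: z=[-0.4226, -0.9063, 0.0000] o=[0.4713, -0.2198, 0.0700] → [-0.5367, 0.2503, 0.4741, -0.4226, -0.9063, 0.0000]
J3: z=[-0.4226, -0.9063, 0.0000] o=[0.0836, -0.5686, 0.6977] → [0.0322, -0.0150, 0.6781, -0.4226, -0.9063, 0.0000]
J4: z=[-0.0474, 0.0221, -0.9986] o=[0.5475, -1.2042, 0.6616] → [-0.1852, 0.0985, 0.0110, -0.0474, 0.0221, -0.9986]
V = J·q̇ = [-0.1183, 0.0554, 0.3489, -0.2486, -0.5417, 0.0709]

-0.1183 0.0554 0.3489 -0.2486 -0.5417 0.0709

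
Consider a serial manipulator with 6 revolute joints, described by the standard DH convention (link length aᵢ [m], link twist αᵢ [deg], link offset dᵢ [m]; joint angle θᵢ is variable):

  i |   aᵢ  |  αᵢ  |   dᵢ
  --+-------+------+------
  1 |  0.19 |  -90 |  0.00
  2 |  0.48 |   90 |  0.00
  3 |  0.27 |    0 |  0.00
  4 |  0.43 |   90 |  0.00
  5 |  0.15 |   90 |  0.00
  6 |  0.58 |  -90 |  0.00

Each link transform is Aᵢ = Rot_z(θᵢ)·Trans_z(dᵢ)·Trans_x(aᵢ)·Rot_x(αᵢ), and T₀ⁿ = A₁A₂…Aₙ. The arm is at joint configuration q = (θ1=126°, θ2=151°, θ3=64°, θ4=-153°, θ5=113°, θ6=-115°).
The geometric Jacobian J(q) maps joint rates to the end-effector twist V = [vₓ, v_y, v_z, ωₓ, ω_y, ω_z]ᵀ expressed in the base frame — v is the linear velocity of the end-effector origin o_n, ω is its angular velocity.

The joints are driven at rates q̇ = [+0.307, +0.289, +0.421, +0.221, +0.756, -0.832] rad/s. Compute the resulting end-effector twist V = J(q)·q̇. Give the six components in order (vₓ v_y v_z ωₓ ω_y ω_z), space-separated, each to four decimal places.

0.2304 -0.1354 0.6298 -1.3284 0.0564 0.4028

o_n = [0.6694, -0.5552, -0.4723]
J₁: ẑ×o_n = [0.5552, 0.6694, -0.0000], ω = ẑ
J2: z=[-0.8090, -0.5878, 0.0000] o=[-0.1117, 0.1537, 0.0000] → [0.2776, -0.3821, 1.0326, -0.8090, -0.5878, 0.0000]
J3: z=[-0.2850, 0.3922, -0.8746] o=[0.1351, -0.1859, -0.2327] → [-0.4169, -0.5356, -0.1044, -0.2850, 0.3922, -0.8746]
J4: z=[-0.2850, 0.3922, -0.8746] o=[-0.0004, -0.4123, -0.2901] → [-0.1964, -0.6377, -0.2220, -0.2850, 0.3922, -0.8746]
J5: z=[-0.4999, 0.7177, 0.4847] o=[0.3513, -0.1649, -0.2937] → [0.0610, 0.0650, -0.0332, -0.4999, 0.7177, 0.4847]
J6: z=[0.6415, 0.6829, -0.3495] o=[0.2640, -0.1445, -0.4140] → [-0.1833, -0.1043, -0.5403, 0.6415, 0.6829, -0.3495]
V = J·q̇ = [0.2304, -0.1354, 0.6298, -1.3284, 0.0564, 0.4028]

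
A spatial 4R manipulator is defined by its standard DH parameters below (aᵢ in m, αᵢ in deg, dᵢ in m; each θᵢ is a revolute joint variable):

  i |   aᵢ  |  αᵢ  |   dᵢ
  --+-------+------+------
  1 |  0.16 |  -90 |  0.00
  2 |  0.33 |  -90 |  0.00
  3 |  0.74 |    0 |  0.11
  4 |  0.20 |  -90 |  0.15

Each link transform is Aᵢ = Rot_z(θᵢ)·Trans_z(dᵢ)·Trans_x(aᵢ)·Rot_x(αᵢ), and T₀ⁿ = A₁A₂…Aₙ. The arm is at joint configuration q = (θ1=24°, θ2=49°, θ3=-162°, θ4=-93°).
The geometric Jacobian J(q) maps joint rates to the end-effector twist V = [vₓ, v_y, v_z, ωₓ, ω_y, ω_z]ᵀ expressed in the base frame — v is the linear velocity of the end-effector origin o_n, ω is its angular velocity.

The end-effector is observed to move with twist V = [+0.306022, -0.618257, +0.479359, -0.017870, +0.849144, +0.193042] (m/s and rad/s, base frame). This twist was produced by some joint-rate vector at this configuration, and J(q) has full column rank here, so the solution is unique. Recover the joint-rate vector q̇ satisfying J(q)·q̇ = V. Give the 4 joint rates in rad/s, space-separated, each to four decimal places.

-0.0930 0.7830 -0.9890 0.5530

o_n = [-0.3026, -0.0959, 0.1506]
J₁: ẑ×o_n = [0.0959, -0.3026, 0.0000], ω = ẑ
J2: z=[-0.4067, 0.9135, 0.0000] o=[0.1462, 0.0651, 0.0000] → [0.1376, 0.0612, 0.4754, -0.4067, 0.9135, 0.0000]
J3: z=[-0.6895, -0.3070, -0.6561] o=[0.3439, 0.1531, -0.2491] → [-0.2860, 0.6997, -0.0268, -0.6895, -0.3070, -0.6561]
J4: z=[-0.6895, -0.3070, -0.6561] o=[-0.2467, 0.1405, 0.2099] → [-0.1368, -0.0043, 0.1458, -0.6895, -0.3070, -0.6561]
q̇ = J⁺·V = [-0.0930, 0.7830, -0.9890, 0.5530]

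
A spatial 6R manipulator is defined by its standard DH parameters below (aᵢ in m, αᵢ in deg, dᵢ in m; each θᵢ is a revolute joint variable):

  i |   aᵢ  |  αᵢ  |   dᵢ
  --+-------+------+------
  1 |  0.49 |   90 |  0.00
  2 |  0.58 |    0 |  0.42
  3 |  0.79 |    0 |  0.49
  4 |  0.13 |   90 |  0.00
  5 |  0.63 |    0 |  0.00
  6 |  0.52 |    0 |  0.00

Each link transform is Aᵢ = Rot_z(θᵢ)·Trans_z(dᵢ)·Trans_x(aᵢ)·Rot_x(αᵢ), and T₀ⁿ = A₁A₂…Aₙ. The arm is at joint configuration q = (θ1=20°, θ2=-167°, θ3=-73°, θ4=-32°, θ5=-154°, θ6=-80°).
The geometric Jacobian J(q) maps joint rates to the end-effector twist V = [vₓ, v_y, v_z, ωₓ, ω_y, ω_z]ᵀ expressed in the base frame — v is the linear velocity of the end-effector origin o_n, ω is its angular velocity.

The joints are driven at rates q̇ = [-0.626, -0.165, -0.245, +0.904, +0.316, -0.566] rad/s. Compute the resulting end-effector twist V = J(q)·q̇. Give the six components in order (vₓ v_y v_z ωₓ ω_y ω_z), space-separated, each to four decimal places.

-0.1677 0.3785 0.4347 -0.0658 -0.5497 -0.6173

o_n = [-0.1054, -1.1606, -0.1877]
J₁: ẑ×o_n = [1.1606, -0.1054, 0.0000], ω = ẑ
J2: z=[0.3420, -0.9397, 0.0000] o=[0.4604, 0.1676, 0.0000] → [0.1764, 0.0642, -0.9860, 0.3420, -0.9397, 0.0000]
J3: z=[0.3420, -0.9397, 0.0000] o=[0.0730, -0.4204, -0.1305] → [0.0538, 0.0196, -0.4209, 0.3420, -0.9397, 0.0000]
J4: z=[0.3420, -0.9397, 0.0000] o=[-0.1305, -1.0159, 0.5537] → [0.6967, 0.2536, -0.0259, 0.3420, -0.9397, 0.0000]
J5: z=[0.9391, 0.3418, -0.0349] o=[-0.1263, -1.0144, 0.6836] → [-0.3029, 0.8176, -0.1444, 0.9391, 0.3418, -0.0349]
J6: z=[0.9391, 0.3418, -0.0349] o=[-0.2393, -0.7616, 0.1177] → [-0.1183, 0.2822, -0.4204, 0.9391, 0.3418, -0.0349]
V = J·q̇ = [-0.1677, 0.3785, 0.4347, -0.0658, -0.5497, -0.6173]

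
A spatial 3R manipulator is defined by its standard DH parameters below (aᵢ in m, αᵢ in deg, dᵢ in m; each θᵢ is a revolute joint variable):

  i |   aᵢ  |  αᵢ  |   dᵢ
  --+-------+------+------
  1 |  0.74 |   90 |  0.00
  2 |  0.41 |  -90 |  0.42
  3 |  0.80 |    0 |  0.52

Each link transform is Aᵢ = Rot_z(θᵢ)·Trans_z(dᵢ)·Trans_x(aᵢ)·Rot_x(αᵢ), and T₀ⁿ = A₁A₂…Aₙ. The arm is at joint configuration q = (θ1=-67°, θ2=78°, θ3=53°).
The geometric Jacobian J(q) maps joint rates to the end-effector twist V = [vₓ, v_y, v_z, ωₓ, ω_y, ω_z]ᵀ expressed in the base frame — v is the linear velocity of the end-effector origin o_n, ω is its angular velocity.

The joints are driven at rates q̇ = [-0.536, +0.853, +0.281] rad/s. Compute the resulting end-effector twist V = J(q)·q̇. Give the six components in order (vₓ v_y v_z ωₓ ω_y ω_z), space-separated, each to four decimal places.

o_n = [0.3643, -0.2980, 0.9801]
J₁: ẑ×o_n = [0.2980, 0.3643, -0.0000], ω = ẑ
J2: z=[-0.9205, -0.3907, 0.0000] o=[0.2891, -0.6812, 0.0000] → [-0.3830, 0.9022, -0.3233, -0.9205, -0.3907, 0.0000]
J3: z=[-0.3822, 0.9004, 0.2079] o=[-0.0642, -0.9237, 0.4010] → [0.3913, 0.3104, -0.6249, -0.3822, 0.9004, 0.2079]
V = J·q̇ = [-0.3765, 0.6615, -0.4514, -0.8926, -0.0803, -0.4776]

-0.3765 0.6615 -0.4514 -0.8926 -0.0803 -0.4776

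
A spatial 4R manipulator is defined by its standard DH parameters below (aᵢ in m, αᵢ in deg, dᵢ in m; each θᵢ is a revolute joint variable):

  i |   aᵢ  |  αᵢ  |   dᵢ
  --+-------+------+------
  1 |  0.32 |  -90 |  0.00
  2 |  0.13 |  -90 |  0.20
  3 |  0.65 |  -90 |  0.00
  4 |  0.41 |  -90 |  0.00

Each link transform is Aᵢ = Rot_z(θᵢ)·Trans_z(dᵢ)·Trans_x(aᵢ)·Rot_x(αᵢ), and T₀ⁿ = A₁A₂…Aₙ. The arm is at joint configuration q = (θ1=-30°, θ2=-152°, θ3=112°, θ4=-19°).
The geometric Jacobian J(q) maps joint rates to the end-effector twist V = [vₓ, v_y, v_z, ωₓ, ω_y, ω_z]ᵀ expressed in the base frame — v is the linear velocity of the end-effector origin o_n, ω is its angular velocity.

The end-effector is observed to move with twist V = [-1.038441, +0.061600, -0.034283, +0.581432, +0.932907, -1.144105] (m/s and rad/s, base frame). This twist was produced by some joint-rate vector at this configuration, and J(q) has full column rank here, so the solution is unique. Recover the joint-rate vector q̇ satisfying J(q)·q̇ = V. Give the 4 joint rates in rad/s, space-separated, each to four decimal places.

o_n = [0.1482, -0.9656, -0.0036]
J₁: ẑ×o_n = [0.9656, 0.1482, -0.0000], ω = ẑ
J2: z=[0.5000, 0.8660, 0.0000] o=[0.2771, -0.1600, 0.0000] → [-0.0031, 0.0018, -0.2911, 0.5000, 0.8660, 0.0000]
J3: z=[0.4066, -0.2347, 0.8829] o=[0.2777, 0.0706, 0.0610] → [0.9300, -0.0881, -0.4517, 0.4066, -0.2347, 0.8829]
J4: z=[0.8963, -0.0849, -0.4353] o=[0.1626, -0.5588, -0.0533] → [-0.1813, -0.0383, -0.3658, 0.8963, -0.0849, -0.4353]
q̇ = J⁺·V = [-0.0190, 0.8720, -0.9760, 0.6050]

-0.0190 0.8720 -0.9760 0.6050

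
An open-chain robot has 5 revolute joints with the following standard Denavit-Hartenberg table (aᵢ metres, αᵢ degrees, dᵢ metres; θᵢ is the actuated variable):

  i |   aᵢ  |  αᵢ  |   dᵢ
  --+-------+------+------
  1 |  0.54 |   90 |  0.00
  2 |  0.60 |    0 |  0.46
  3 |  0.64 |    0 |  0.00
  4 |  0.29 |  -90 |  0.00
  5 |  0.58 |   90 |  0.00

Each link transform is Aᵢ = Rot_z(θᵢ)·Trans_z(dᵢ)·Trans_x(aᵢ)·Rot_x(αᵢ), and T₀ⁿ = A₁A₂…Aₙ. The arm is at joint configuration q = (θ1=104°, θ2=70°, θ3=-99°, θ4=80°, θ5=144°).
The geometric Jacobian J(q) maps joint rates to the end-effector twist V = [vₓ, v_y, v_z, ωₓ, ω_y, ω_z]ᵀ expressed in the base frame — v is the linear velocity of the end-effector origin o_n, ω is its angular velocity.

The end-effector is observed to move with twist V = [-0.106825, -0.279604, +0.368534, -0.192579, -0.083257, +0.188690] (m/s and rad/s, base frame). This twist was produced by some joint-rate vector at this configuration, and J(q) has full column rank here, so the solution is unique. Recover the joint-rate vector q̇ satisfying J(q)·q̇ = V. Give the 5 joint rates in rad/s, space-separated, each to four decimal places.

o_n = [-0.1729, 1.1856, 0.1142]
J₁: ẑ×o_n = [-1.1856, -0.1729, 0.0000], ω = ẑ
J2: z=[0.9703, 0.2419, 0.0000] o=[-0.1306, 0.5240, 0.0000] → [0.0276, -0.1109, 0.6522, 0.9703, 0.2419, 0.0000]
J3: z=[0.9703, 0.2419, 0.0000] o=[0.2661, 0.8344, 0.5638] → [-0.1088, 0.4362, 0.4470, 0.9703, 0.2419, 0.0000]
J4: z=[0.9703, 0.2419, 0.0000] o=[0.1306, 1.3775, 0.2535] → [-0.0337, 0.1352, -0.1128, 0.9703, 0.2419, 0.0000]
J5: z=[0.1880, -0.7541, 0.6293] o=[0.0865, 1.5546, 0.4789] → [0.5072, -0.0947, -0.2649, 0.1880, -0.7541, 0.6293]
q̇ = J⁺·V = [0.1610, 0.6260, -0.2180, -0.6150, 0.0440]

0.1610 0.6260 -0.2180 -0.6150 0.0440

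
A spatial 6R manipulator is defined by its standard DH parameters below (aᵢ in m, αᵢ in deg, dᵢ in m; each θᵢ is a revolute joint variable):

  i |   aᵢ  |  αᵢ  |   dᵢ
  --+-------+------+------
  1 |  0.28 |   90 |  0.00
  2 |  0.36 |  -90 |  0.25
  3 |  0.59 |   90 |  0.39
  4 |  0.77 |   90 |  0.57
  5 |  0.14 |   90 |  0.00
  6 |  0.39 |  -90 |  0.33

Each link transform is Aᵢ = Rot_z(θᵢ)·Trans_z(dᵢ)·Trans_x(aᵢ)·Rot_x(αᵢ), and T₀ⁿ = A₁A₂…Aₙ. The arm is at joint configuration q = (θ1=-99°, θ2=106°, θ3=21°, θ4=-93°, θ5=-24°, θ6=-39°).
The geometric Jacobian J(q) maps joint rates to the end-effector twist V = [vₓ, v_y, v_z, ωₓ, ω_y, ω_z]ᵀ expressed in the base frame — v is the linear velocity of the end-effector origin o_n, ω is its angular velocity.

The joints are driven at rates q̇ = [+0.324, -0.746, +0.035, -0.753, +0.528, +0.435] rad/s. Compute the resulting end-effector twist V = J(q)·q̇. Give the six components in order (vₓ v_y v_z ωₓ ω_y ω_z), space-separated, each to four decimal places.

-0.4642 -1.6075 -0.9277 1.6116 -0.2723 -0.6031

o_n = [-0.1471, -0.5918, 1.2595]
J₁: ẑ×o_n = [0.5918, -0.1471, 0.0000], ω = ẑ
J2: z=[-0.9877, 0.1564, 0.0000] o=[-0.0438, -0.2766, 0.0000] → [0.1970, 1.2440, 0.3275, -0.9877, 0.1564, 0.0000]
J3: z=[0.1504, 0.9494, -0.2756] o=[-0.2752, -0.1394, 0.3461] → [0.7426, -0.1727, -0.1897, 0.1504, 0.9494, -0.2756]
J4: z=[-0.9066, 0.2436, 0.3445] o=[0.0160, 0.3477, 0.7680] → [0.4434, 0.3894, 0.8915, -0.9066, 0.2436, 0.3445]
J5: z=[-0.3858, -0.1481, -0.9106] o=[-0.6323, -0.2515, 1.1402] → [-0.3276, -0.3958, 0.2032, -0.3858, -0.1481, -0.9106]
J6: z=[0.8977, 0.1673, -0.4076] o=[-0.6025, -0.3879, 1.1498] → [-0.0647, -0.2841, -0.2592, 0.8977, 0.1673, -0.4076]
V = J·q̇ = [-0.4642, -1.6075, -0.9277, 1.6116, -0.2723, -0.6031]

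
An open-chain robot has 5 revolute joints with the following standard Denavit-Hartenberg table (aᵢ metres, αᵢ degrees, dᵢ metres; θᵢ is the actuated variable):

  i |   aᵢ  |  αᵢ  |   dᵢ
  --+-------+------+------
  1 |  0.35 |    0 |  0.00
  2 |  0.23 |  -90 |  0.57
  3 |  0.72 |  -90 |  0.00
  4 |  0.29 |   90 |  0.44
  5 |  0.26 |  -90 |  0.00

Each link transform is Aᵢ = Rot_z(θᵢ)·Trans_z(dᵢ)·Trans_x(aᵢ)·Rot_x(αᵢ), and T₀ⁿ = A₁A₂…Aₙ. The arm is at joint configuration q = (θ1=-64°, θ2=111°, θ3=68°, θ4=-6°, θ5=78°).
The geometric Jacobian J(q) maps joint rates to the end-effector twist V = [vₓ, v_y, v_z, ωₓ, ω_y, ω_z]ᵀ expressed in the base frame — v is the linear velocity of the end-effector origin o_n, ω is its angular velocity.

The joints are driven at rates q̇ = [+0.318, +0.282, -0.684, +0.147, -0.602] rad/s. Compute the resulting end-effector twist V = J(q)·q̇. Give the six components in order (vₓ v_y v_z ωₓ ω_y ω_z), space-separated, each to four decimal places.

o_n = [0.1163, -0.3017, -0.6749]
J₁: ẑ×o_n = [0.3017, 0.1163, -0.0000], ω = ẑ
J2: z=[0.0000, 0.0000, 1.0000] o=[0.1534, -0.3146, 0.0000] → [-0.0129, -0.0371, 0.0000, 0.0000, 0.0000, 1.0000]
J3: z=[-0.7314, 0.6820, 0.0000] o=[0.3103, -0.1464, 0.5700] → [-0.8490, -0.9105, 0.2459, -0.7314, 0.6820, 0.0000]
J4: z=[-0.6323, -0.6781, -0.3746] o=[0.4942, 0.0509, -0.0976] → [0.2594, -0.2235, -0.0333, -0.6323, -0.6781, -0.3746]
J5: z=[-0.7541, 0.6496, 0.0969] o=[0.2675, -0.1478, -0.5298] → [-0.0794, -0.1241, 0.2143, -0.7541, 0.6496, 0.0969]
V = J·q̇ = [0.7589, 0.6911, -0.3021, 0.8612, -0.9572, 0.4866]

0.7589 0.6911 -0.3021 0.8612 -0.9572 0.4866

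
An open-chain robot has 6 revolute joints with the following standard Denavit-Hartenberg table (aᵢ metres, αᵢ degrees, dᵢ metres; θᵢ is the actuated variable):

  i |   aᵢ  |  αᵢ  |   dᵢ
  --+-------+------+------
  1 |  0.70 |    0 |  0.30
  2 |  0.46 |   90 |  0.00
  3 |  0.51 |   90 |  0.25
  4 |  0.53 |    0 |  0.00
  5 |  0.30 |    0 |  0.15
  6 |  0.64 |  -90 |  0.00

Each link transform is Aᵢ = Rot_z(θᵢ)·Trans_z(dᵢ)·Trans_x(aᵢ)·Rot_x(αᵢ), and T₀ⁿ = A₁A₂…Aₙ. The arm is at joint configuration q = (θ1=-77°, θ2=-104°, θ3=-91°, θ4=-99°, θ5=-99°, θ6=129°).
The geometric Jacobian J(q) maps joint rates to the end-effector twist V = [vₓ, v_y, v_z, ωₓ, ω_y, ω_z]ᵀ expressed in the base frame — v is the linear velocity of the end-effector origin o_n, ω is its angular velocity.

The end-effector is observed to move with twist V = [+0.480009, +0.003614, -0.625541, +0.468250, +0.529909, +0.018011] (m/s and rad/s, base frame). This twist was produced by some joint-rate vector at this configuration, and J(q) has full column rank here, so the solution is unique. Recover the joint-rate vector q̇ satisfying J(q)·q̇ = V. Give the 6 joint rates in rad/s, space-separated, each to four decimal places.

0.9730 -0.9630 0.5380 0.6360 0.0730 -0.2500

o_n = [-0.1596, -1.4549, -0.0685]
J₁: ẑ×o_n = [1.4549, -0.1596, 0.0000], ω = ẑ
J2: z=[0.0000, 0.0000, 1.0000] o=[0.1575, -0.6821, 0.3000] → [0.7728, -0.3171, 0.0000, 0.0000, 0.0000, 1.0000]
J3: z=[0.0175, 0.9998, 0.0000] o=[-0.3025, -0.6740, 0.3000] → [-0.3684, 0.0064, -0.1565, 0.0175, 0.9998, 0.0000]
J4: z=[0.9997, -0.0174, 0.0175] o=[-0.2892, -0.4242, -0.2099] → [0.0155, -0.1392, -1.0281, 0.9997, -0.0174, 0.0175]
J5: z=[0.9997, -0.0174, 0.0175] o=[-0.2998, -0.9476, -0.1270] → [0.0078, -0.0561, -0.5047, 0.9997, -0.0174, 0.0175]
J6: z=[0.9997, -0.0174, 0.0175] o=[-0.1532, -0.8574, 0.1609] → [0.0144, 0.2291, -0.5974, 0.9997, -0.0174, 0.0175]
q̇ = J⁺·V = [0.9730, -0.9630, 0.5380, 0.6360, 0.0730, -0.2500]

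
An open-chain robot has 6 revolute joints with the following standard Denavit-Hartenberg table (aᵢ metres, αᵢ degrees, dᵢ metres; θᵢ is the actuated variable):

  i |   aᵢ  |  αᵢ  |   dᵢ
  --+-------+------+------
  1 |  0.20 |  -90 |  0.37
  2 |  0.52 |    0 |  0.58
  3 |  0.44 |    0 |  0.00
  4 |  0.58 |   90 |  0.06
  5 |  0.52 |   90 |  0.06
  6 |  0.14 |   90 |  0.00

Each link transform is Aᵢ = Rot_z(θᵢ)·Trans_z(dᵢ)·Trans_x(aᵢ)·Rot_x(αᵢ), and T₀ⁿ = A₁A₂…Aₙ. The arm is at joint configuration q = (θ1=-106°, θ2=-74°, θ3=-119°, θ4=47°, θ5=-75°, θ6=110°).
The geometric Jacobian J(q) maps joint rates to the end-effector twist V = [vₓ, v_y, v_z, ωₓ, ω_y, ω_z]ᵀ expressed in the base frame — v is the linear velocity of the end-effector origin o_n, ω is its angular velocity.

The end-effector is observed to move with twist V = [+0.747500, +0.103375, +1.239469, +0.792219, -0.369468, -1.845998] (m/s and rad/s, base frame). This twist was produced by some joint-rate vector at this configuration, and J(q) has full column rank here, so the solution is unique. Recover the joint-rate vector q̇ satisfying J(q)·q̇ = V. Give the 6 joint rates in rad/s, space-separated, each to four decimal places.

o_n = [0.3904, 0.6939, 1.0047]
J₁: ẑ×o_n = [-0.6939, 0.3904, 0.0000], ω = ẑ
J2: z=[0.9613, -0.2756, 0.0000] o=[-0.0551, -0.1923, 0.3700] → [-0.1750, -0.6101, 0.9747, 0.9613, -0.2756, 0.0000]
J3: z=[0.9613, -0.2756, 0.0000] o=[0.4629, -0.4899, 0.8699] → [-0.0372, -0.1297, 1.1180, 0.9613, -0.2756, 0.0000]
J4: z=[0.9613, -0.2756, 0.0000] o=[0.5811, -0.0778, 0.7709] → [-0.0645, -0.2248, 0.6893, 0.9613, -0.2756, 0.0000]
J5: z=[0.1541, 0.5375, -0.8290] o=[0.7713, 0.3679, 1.0952] → [0.2217, 0.3297, 0.2550, 0.1541, 0.5375, -0.8290]
J6: z=[-0.4695, -0.6984, -0.5401] o=[0.3285, 0.6458, 1.1207] → [0.1070, -0.0879, 0.0207, -0.4695, -0.6984, -0.5401]
q̇ = J⁺·V = [-0.6030, -0.6430, 0.9750, 0.7480, 0.9540, 0.8370]

-0.6030 -0.6430 0.9750 0.7480 0.9540 0.8370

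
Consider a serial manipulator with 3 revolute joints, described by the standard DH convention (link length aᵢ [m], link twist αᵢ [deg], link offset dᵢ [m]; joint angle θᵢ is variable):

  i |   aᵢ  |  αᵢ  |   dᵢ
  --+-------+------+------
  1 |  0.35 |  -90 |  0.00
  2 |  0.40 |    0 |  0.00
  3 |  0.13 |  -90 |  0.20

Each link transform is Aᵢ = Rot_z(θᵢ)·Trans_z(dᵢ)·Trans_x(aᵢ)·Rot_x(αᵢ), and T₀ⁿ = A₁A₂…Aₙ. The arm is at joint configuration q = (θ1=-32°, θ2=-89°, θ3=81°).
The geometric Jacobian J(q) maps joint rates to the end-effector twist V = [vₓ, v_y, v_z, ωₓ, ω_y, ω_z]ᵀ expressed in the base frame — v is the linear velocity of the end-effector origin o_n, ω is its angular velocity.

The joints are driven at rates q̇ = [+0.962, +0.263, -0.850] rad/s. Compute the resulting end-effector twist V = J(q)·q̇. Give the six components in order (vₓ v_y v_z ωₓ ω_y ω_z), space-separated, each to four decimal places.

o_n = [0.5179, -0.0878, 0.4180]
J₁: ẑ×o_n = [0.0878, 0.5179, -0.0000], ω = ẑ
J2: z=[0.5299, 0.8480, 0.0000] o=[0.2968, -0.1855, 0.0000] → [0.3545, -0.2215, -0.1357, 0.5299, 0.8480, 0.0000]
J3: z=[0.5299, 0.8480, 0.0000] o=[0.3027, -0.1892, 0.3999] → [0.0153, -0.0096, -0.1287, 0.5299, 0.8480, 0.0000]
V = J·q̇ = [0.1646, 0.4481, 0.0737, -0.3111, -0.4978, 0.9620]

0.1646 0.4481 0.0737 -0.3111 -0.4978 0.9620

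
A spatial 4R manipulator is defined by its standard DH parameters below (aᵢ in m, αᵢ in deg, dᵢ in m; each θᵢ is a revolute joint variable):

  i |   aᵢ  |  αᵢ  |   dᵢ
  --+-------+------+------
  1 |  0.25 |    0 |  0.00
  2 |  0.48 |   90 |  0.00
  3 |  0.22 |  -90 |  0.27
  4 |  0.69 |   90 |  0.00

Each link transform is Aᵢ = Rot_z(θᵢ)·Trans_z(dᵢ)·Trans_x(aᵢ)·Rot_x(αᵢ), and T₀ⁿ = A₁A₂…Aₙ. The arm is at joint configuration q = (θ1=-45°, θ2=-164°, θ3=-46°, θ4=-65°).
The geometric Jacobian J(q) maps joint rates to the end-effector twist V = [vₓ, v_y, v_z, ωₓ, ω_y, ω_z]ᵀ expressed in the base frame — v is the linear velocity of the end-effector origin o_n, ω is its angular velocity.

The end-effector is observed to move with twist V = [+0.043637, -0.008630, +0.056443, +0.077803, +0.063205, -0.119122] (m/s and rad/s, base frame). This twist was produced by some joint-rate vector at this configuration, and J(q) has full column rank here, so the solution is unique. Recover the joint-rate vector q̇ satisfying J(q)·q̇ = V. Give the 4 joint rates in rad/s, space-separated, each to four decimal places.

-0.2950 0.2120 0.0930 -0.0520

o_n = [-0.1198, 1.0113, -0.3680]
J₁: ẑ×o_n = [-1.0113, -0.1198, 0.0000], ω = ẑ
J2: z=[0.0000, 0.0000, 1.0000] o=[0.1768, -0.1768, 0.0000] → [-1.1881, -0.2966, 0.0000, 0.0000, 0.0000, 1.0000]
J3: z=[0.4848, 0.8746, 0.0000] o=[-0.2430, 0.0559, 0.0000] → [-0.3219, 0.1784, 0.3554, 0.4848, 0.8746, 0.0000]
J4: z=[-0.6291, 0.3487, 0.6947] o=[-0.2458, 0.3662, -0.1583] → [-0.5213, -0.0444, -0.4498, -0.6291, 0.3487, 0.6947]
q̇ = J⁺·V = [-0.2950, 0.2120, 0.0930, -0.0520]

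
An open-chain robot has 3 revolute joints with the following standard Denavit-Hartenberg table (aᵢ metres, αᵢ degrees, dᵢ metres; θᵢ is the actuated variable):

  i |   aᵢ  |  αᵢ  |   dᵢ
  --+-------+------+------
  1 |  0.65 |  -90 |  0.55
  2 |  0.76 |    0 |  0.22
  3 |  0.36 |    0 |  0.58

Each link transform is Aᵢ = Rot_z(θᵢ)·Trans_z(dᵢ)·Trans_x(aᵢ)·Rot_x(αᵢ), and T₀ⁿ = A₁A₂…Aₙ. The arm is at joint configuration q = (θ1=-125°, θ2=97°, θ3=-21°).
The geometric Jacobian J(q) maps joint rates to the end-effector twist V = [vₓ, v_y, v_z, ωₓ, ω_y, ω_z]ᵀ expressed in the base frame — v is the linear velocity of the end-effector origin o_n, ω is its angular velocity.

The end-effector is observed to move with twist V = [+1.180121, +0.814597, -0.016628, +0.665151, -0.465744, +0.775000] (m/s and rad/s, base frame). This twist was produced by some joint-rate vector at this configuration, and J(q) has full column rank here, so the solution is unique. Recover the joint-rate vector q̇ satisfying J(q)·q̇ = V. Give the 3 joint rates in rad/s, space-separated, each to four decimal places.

o_n = [0.2857, -0.9868, -0.5536]
J₁: ẑ×o_n = [0.9868, 0.2857, -0.0000], ω = ẑ
J2: z=[0.8192, -0.5736, 0.0000] o=[-0.3728, -0.5324, 0.5500] → [0.6330, 0.9041, 0.0055, 0.8192, -0.5736, 0.0000]
J3: z=[0.8192, -0.5736, 0.0000] o=[-0.1395, -0.5828, -0.2043] → [0.2004, 0.2861, -0.0871, 0.8192, -0.5736, 0.0000]
q̇ = J⁺·V = [0.7750, 0.5840, 0.2280]

0.7750 0.5840 0.2280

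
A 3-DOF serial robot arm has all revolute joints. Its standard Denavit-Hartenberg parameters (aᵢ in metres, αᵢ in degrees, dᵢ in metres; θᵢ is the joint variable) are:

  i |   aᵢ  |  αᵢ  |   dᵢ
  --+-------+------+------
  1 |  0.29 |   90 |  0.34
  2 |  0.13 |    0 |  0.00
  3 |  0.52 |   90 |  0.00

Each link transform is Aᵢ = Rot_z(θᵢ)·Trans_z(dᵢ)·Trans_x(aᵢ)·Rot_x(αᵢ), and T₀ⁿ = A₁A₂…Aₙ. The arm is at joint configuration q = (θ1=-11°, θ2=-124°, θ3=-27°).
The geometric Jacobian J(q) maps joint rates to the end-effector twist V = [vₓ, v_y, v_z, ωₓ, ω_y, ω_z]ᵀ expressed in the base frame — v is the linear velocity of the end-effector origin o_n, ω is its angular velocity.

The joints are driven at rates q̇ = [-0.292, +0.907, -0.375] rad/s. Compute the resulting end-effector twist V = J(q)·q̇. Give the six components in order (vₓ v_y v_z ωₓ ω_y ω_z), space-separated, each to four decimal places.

o_n = [-0.2331, 0.0453, -0.0199]
J₁: ẑ×o_n = [-0.0453, -0.2331, 0.0000], ω = ẑ
J2: z=[-0.1908, -0.9816, 0.0000] o=[0.2847, -0.0553, 0.3400] → [0.3533, -0.0687, -0.5275, -0.1908, -0.9816, 0.0000]
J3: z=[-0.1908, -0.9816, 0.0000] o=[0.2133, -0.0415, 0.2322] → [0.2475, -0.0481, -0.4548, -0.1908, -0.9816, 0.0000]
V = J·q̇ = [0.2408, 0.0238, -0.3079, -0.1015, -0.5222, -0.2920]

0.2408 0.0238 -0.3079 -0.1015 -0.5222 -0.2920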